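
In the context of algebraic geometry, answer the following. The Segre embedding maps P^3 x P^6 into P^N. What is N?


The Segre embedding maps P^m x P^n into P^N via
all products of coordinates from each factor.
N = (m+1)(n+1) - 1
N = (3+1)(6+1) - 1
N = 4*7 - 1
N = 28 - 1 = 27

27


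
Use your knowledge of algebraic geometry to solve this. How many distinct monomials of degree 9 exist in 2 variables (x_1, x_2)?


The number of degree-9 monomials in 2 variables is C(d+n-1, n-1).
= C(9+2-1, 2-1) = C(10, 1)
= 10

10


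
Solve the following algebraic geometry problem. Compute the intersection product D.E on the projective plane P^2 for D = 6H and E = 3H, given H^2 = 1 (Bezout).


Using bilinearity of the intersection pairing on the projective plane P^2:
(aH).(bH) = ab * (H.H)
We have H^2 = 1 (Bezout).
D.E = (6H).(3H) = 6*3*1
= 18*1
= 18

18


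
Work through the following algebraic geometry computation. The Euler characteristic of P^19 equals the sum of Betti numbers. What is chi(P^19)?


The complex projective space P^19 has one cell in each even real dimension 0, 2, ..., 38.
The cohomology groups are H^{2k}(P^19) = Z for k = 0,...,19, and 0 otherwise.
Euler characteristic = sum of Betti numbers = 1 per even-dimensional cohomology group.
chi(P^19) = 19 + 1 = 20

20


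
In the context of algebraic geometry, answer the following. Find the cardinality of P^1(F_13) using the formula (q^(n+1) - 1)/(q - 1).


P^1(F_13) has (q^(n+1) - 1)/(q - 1) points.
= 13^1 + 13^0
= 13 + 1
= 14

14


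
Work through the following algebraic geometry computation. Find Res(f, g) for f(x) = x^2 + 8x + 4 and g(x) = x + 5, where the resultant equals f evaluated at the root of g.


For Res(f, x - c), we evaluate f at x = c.
f(-5) = (-5)^2 + 8*(-5) + 4
= 25 - 40 + 4
= -15 + 4 = -11
Res(f, g) = -11

-11


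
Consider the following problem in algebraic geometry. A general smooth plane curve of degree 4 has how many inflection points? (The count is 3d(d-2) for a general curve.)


For a general smooth plane curve C of degree d, the inflection points are
the intersection of C with its Hessian curve, which has degree 3(d-2).
By Bezout, the total intersection number is d * 3(d-2) = 4 * 6 = 24.
For a general curve every flex is ordinary, so each contributes
multiplicity 1 to C·Hess(C), and the number of distinct inflection
points is 3d(d-2).
Inflection points = 3*4*(4-2) = 3*4*2 = 24

24


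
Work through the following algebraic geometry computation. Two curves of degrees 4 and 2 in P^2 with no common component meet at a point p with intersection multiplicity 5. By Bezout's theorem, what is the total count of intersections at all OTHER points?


By Bezout's theorem, the total intersection number is d1 * d2.
Total = 4 * 2 = 8
Intersection multiplicity at p = 5
Remaining intersections = 8 - 5 = 3

3


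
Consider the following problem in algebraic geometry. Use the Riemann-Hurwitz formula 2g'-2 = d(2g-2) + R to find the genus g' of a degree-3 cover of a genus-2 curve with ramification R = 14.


Riemann-Hurwitz formula: 2g' - 2 = d(2g - 2) + R
Given: d = 3, g = 2, R = 14
2g' - 2 = 3*(2*2 - 2) + 14
2g' - 2 = 3*2 + 14
2g' - 2 = 6 + 14 = 20
2g' = 22
g' = 11

11


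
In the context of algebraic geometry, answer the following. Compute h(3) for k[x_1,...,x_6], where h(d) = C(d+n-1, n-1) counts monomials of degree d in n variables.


The Hilbert function for the polynomial ring in 6 variables is:
h(d) = C(d+n-1, n-1)
h(3) = C(3+6-1, 6-1) = C(8, 5)
= 8! / (5! * 3!)
= 56

56


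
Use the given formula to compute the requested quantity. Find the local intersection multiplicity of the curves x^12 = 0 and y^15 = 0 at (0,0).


The intersection multiplicity of V(x^a) and V(y^b) at the origin is:
I(O; V(x^12), V(y^15)) = dim_k(k[x,y]/(x^12, y^15))
A basis for k[x,y]/(x^12, y^15) is the set of monomials x^i * y^j
where 0 <= i < 12 and 0 <= j < 15.
The number of such monomials is 12 * 15 = 180

180


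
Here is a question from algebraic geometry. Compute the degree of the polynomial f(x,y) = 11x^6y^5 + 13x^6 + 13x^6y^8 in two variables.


Examine each term for its total degree (sum of exponents).
  Term '11x^6y^5' has total degree 6+5 = 11.
  Term '13x^6' has total degree 6+0 = 6.
  Term '13x^6y^8' has total degree 6+8 = 14.
The maximum total degree among all terms is 14.

14


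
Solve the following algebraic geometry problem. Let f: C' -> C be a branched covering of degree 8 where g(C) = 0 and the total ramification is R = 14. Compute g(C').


Riemann-Hurwitz formula: 2g' - 2 = d(2g - 2) + R
Given: d = 8, g = 0, R = 14
2g' - 2 = 8*(2*0 - 2) + 14
2g' - 2 = 8*(-2) + 14
2g' - 2 = -16 + 14 = -2
2g' = 0
g' = 0

0


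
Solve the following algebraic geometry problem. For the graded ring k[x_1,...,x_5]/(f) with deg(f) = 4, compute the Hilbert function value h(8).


For R = k[x_1,...,x_n]/(f) with f homogeneous of degree e:
The Hilbert series is (1 - t^e)/(1 - t)^n.
So h(d) = C(d+n-1, n-1) - C(d-e+n-1, n-1) for d >= e.
With n=5, e=4, d=8:
C(8+5-1, 5-1) = C(12, 4) = 495
C(8-4+5-1, 5-1) = C(8, 4) = 70
h(8) = 495 - 70 = 425

425


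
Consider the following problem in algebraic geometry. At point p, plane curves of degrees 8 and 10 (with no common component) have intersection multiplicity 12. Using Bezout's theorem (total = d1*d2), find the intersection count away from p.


By Bezout's theorem, the total intersection number is d1 * d2.
Total = 8 * 10 = 80
Intersection multiplicity at p = 12
Remaining intersections = 80 - 12 = 68

68


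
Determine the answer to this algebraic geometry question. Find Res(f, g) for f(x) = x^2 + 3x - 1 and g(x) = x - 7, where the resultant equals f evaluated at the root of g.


For Res(f, x - c), we evaluate f at x = c.
f(7) = 7^2 + 3*7 - 1
= 49 + 21 - 1
= 70 - 1 = 69
Res(f, g) = 69

69


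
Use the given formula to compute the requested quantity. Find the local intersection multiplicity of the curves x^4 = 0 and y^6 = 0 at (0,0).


The intersection multiplicity of V(x^a) and V(y^b) at the origin is:
I(O; V(x^4), V(y^6)) = dim_k(k[x,y]/(x^4, y^6))
A basis for k[x,y]/(x^4, y^6) is the set of monomials x^i * y^j
where 0 <= i < 4 and 0 <= j < 6.
The number of such monomials is 4 * 6 = 24

24


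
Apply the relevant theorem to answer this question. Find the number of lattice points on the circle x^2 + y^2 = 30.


Systematically check integer values of x where x^2 <= 30.
For each valid x, check if 30 - x^2 is a perfect square.
Total integer solutions found: 0

0


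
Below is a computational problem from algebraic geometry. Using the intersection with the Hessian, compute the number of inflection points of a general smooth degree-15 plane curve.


For a general smooth plane curve C of degree d, the inflection points are
the intersection of C with its Hessian curve, which has degree 3(d-2).
By Bezout, the total intersection number is d * 3(d-2) = 15 * 39 = 585.
For a general curve every flex is ordinary, so each contributes
multiplicity 1 to C·Hess(C), and the number of distinct inflection
points is 3d(d-2).
Inflection points = 3*15*(15-2) = 3*15*13 = 585

585


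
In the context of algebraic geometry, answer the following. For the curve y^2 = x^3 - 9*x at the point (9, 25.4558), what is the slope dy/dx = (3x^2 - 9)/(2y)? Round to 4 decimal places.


Using implicit differentiation of y^2 = x^3 - 9*x:
2y * dy/dx = 3x^2 - 9
dy/dx = (3x^2 - 9)/(2y)
Numerator: 3*9^2 - 9 = 234
Denominator: 2*25.4558 = 50.9116
dy/dx = 234/50.9116 = 4.5962

4.5962


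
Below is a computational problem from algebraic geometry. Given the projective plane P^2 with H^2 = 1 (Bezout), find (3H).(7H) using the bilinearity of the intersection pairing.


Using bilinearity of the intersection pairing on the projective plane P^2:
(aH).(bH) = ab * (H.H)
We have H^2 = 1 (Bezout).
D.E = (3H).(7H) = 3*7*1
= 21*1
= 21

21


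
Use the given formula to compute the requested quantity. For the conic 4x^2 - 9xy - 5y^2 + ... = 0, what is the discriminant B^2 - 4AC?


The discriminant of a conic Ax^2 + Bxy + Cy^2 + ... = 0 is B^2 - 4AC.
B^2 = (-9)^2 = 81
4AC = 4*4*(-5) = -80
Discriminant = 81 + 80 = 161

161


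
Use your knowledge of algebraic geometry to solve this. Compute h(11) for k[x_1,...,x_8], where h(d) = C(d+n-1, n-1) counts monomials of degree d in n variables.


The Hilbert function for the polynomial ring in 8 variables is:
h(d) = C(d+n-1, n-1)
h(11) = C(11+8-1, 8-1) = C(18, 7)
= 18! / (7! * 11!)
= 31824

31824


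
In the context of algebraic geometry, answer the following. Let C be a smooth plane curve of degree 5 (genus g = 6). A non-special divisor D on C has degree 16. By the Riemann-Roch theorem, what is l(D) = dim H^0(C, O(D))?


First, compute the genus of a smooth plane curve of degree 5:
g = (d-1)(d-2)/2 = (5-1)(5-2)/2 = 6
For a non-special divisor D (i.e., h^1(D) = 0), Riemann-Roch gives:
l(D) = deg(D) - g + 1
Since deg(D) = 16 >= 2g - 1 = 11, D is non-special.
l(D) = 16 - 6 + 1 = 11

11


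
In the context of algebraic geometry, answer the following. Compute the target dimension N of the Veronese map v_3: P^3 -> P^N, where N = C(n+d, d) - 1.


The Veronese embedding v_d: P^n -> P^N maps each point to all
degree-d monomials in n+1 homogeneous coordinates.
N = C(n+d, d) - 1
N = C(3+3, 3) - 1
N = C(6, 3) - 1
C(6, 3) = 20
N = 20 - 1 = 19

19


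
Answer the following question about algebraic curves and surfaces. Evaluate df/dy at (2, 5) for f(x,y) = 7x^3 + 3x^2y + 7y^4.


df/dy = 3*x^2 + 4*7*y^3
At (2,5): 3*2^2 + 4*7*5^3
= 12 + 3500
= 3512

3512


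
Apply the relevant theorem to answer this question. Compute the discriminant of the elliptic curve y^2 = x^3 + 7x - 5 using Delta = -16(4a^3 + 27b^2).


Compute each component:
4a^3 = 4*7^3 = 4*343 = 1372
27b^2 = 27*(-5)^2 = 27*25 = 675
4a^3 + 27b^2 = 1372 + 675 = 2047
Delta = -16*2047 = -32752

-32752


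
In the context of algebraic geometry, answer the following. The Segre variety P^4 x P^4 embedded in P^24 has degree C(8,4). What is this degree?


The degree of the Segre variety P^4 x P^4 is C(m+n, m).
= C(8, 4)
= 70

70


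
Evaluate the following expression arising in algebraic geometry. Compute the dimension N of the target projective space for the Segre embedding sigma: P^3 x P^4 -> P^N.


The Segre embedding maps P^m x P^n into P^N via
all products of coordinates from each factor.
N = (m+1)(n+1) - 1
N = (3+1)(4+1) - 1
N = 4*5 - 1
N = 20 - 1 = 19

19


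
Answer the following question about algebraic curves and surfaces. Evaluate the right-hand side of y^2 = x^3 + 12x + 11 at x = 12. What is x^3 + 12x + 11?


Compute x^3 + 12x + 11 at x = 12:
x^3 = 12^3 = 1728
12*x = 12*12 = 144
Sum: 1728 + 144 + 11 = 1883

1883


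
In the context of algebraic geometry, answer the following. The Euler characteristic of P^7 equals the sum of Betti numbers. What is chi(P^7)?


The complex projective space P^7 has one cell in each even real dimension 0, 2, ..., 14.
The cohomology groups are H^{2k}(P^7) = Z for k = 0,...,7, and 0 otherwise.
Euler characteristic = sum of Betti numbers = 1 per even-dimensional cohomology group.
chi(P^7) = 7 + 1 = 8

8


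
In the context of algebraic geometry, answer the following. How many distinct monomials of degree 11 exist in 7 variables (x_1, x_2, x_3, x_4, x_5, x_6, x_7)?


The number of degree-11 monomials in 7 variables is C(d+n-1, n-1).
= C(11+7-1, 7-1) = C(17, 6)
= 12376

12376


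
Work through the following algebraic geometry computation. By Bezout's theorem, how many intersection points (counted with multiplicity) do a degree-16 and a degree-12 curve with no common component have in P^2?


Bezout's theorem states the intersection count equals the product of degrees.
Intersection count = 16 * 12 = 192

192


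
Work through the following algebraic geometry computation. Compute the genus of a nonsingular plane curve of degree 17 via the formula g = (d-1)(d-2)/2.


Using the genus formula for smooth plane curves:
g = (d-1)(d-2)/2
g = (17-1)(17-2)/2
g = 16*15/2
g = 240/2 = 120

120


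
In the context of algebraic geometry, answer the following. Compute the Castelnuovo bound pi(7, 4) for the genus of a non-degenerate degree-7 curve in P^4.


Castelnuovo's bound: write d - 1 = m(r-1) + epsilon with 0 <= epsilon < r-1.
d - 1 = 7 - 1 = 6
r - 1 = 4 - 1 = 3
6 = 2*3 + 0, so m = 2, epsilon = 0
pi(d, r) = m(m-1)(r-1)/2 + m*epsilon
= 2*1*3/2 + 2*0
= 6/2 + 0
= 3 + 0 = 3

3


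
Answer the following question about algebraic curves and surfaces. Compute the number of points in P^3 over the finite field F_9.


P^3(F_9) has (q^(n+1) - 1)/(q - 1) points.
= 9^3 + 9^2 + 9^1 + 9^0
= 729 + 81 + 9 + 1
= 820

820


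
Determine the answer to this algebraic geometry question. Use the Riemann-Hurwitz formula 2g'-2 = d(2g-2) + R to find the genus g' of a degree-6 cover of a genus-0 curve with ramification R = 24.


Riemann-Hurwitz formula: 2g' - 2 = d(2g - 2) + R
Given: d = 6, g = 0, R = 24
2g' - 2 = 6*(2*0 - 2) + 24
2g' - 2 = 6*(-2) + 24
2g' - 2 = -12 + 24 = 12
2g' = 14
g' = 7

7


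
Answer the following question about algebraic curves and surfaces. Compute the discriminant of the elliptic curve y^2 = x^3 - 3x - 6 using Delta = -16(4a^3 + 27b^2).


Compute each component:
4a^3 = 4*(-3)^3 = 4*(-27) = -108
27b^2 = 27*(-6)^2 = 27*36 = 972
4a^3 + 27b^2 = -108 + 972 = 864
Delta = -16*864 = -13824

-13824


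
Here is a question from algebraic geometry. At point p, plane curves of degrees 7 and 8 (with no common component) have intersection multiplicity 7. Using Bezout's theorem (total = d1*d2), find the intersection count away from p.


By Bezout's theorem, the total intersection number is d1 * d2.
Total = 7 * 8 = 56
Intersection multiplicity at p = 7
Remaining intersections = 56 - 7 = 49

49


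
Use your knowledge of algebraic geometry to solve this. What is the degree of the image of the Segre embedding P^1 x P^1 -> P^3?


The degree of the Segre variety P^1 x P^1 is C(m+n, m).
= C(2, 1)
= 2

2


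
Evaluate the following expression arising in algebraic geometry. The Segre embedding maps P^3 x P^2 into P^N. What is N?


The Segre embedding maps P^m x P^n into P^N via
all products of coordinates from each factor.
N = (m+1)(n+1) - 1
N = (3+1)(2+1) - 1
N = 4*3 - 1
N = 12 - 1 = 11

11


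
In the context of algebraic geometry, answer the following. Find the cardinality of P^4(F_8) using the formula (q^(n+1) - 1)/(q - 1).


P^4(F_8) has (q^(n+1) - 1)/(q - 1) points.
= 8^4 + 8^3 + 8^2 + 8^1 + 8^0
= 4096 + 512 + 64 + 8 + 1
= 4681

4681


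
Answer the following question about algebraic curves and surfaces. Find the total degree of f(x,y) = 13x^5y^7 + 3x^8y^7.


Examine each term for its total degree (sum of exponents).
  Term '13x^5y^7' has total degree 5+7 = 12.
  Term '3x^8y^7' has total degree 8+7 = 15.
The maximum total degree among all terms is 15.

15


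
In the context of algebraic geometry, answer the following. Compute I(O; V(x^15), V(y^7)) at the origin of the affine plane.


The intersection multiplicity of V(x^a) and V(y^b) at the origin is:
I(O; V(x^15), V(y^7)) = dim_k(k[x,y]/(x^15, y^7))
A basis for k[x,y]/(x^15, y^7) is the set of monomials x^i * y^j
where 0 <= i < 15 and 0 <= j < 7.
The number of such monomials is 15 * 7 = 105

105


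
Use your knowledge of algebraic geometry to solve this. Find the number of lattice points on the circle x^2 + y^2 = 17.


Systematically check integer values of x where x^2 <= 17.
For each valid x, check if 17 - x^2 is a perfect square.
x=1: 17 - 1 = 16, sqrt = 4 (valid)
x=4: 17 - 16 = 1, sqrt = 1 (valid)
Total integer solutions found: 8

8


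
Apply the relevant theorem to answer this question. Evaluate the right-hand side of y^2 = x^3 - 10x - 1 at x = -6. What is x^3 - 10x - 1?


Compute x^3 - 10x - 1 at x = -6:
x^3 = (-6)^3 = -216
(-10)*x = (-10)*(-6) = 60
Sum: -216 + 60 - 1 = -157

-157


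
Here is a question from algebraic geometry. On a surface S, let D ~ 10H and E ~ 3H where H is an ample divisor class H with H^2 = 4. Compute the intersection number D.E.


Using bilinearity of the intersection pairing on a surface S:
(aH).(bH) = ab * (H.H)
We have H^2 = 4.
D.E = (10H).(3H) = 10*3*4
= 30*4
= 120

120


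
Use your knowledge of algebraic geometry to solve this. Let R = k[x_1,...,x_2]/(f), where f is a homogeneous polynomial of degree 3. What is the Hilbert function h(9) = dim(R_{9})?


For R = k[x_1,...,x_n]/(f) with f homogeneous of degree e:
The Hilbert series is (1 - t^e)/(1 - t)^n.
So h(d) = C(d+n-1, n-1) - C(d-e+n-1, n-1) for d >= e.
With n=2, e=3, d=9:
C(9+2-1, 2-1) = C(10, 1) = 10
C(9-3+2-1, 2-1) = C(7, 1) = 7
h(9) = 10 - 7 = 3

3


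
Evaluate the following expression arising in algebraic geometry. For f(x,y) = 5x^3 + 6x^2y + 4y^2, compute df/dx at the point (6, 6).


df/dx = 3*5*x^2 + 2*6*x^1*y
At (6,6): 3*5*6^2 + 2*6*6^1*6
= 540 + 432
= 972

972


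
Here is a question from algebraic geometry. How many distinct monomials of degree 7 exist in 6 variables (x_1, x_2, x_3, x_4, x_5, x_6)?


The number of degree-7 monomials in 6 variables is C(d+n-1, n-1).
= C(7+6-1, 6-1) = C(12, 5)
= 792

792


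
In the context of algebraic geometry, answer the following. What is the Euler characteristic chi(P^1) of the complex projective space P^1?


The complex projective space P^1 has one cell in each even real dimension 0, 2, ..., 2.
The cohomology groups are H^{2k}(P^1) = Z for k = 0,...,1, and 0 otherwise.
Euler characteristic = sum of Betti numbers = 1 per even-dimensional cohomology group.
chi(P^1) = 1 + 1 = 2

2


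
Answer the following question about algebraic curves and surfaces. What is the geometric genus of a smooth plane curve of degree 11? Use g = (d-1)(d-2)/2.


Using the genus formula for smooth plane curves:
g = (d-1)(d-2)/2
g = (11-1)(11-2)/2
g = 10*9/2
g = 90/2 = 45

45


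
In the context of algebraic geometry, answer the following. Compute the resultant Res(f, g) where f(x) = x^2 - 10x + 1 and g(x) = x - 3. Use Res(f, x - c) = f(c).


For Res(f, x - c), we evaluate f at x = c.
f(3) = 3^2 - 10*3 + 1
= 9 - 30 + 1
= -21 + 1 = -20
Res(f, g) = -20

-20


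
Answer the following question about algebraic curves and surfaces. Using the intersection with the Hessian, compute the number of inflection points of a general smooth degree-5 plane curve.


For a general smooth plane curve C of degree d, the inflection points are
the intersection of C with its Hessian curve, which has degree 3(d-2).
By Bezout, the total intersection number is d * 3(d-2) = 5 * 9 = 45.
For a general curve every flex is ordinary, so each contributes
multiplicity 1 to C·Hess(C), and the number of distinct inflection
points is 3d(d-2).
Inflection points = 3*5*(5-2) = 3*5*3 = 45

45


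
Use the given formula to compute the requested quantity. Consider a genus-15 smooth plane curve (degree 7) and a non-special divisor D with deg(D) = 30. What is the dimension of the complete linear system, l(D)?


First, compute the genus of a smooth plane curve of degree 7:
g = (d-1)(d-2)/2 = (7-1)(7-2)/2 = 15
For a non-special divisor D (i.e., h^1(D) = 0), Riemann-Roch gives:
l(D) = deg(D) - g + 1
Since deg(D) = 30 >= 2g - 1 = 29, D is non-special.
l(D) = 30 - 15 + 1 = 16

16


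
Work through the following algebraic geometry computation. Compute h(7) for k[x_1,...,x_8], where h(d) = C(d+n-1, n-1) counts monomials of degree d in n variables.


The Hilbert function for the polynomial ring in 8 variables is:
h(d) = C(d+n-1, n-1)
h(7) = C(7+8-1, 8-1) = C(14, 7)
= 14! / (7! * 7!)
= 3432

3432


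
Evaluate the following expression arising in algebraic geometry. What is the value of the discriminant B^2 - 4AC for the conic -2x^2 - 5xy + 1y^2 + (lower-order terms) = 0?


The discriminant of a conic Ax^2 + Bxy + Cy^2 + ... = 0 is B^2 - 4AC.
B^2 = (-5)^2 = 25
4AC = 4*(-2)*1 = -8
Discriminant = 25 + 8 = 33

33


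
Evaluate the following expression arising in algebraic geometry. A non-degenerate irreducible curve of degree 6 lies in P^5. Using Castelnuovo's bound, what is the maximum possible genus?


Castelnuovo's bound: write d - 1 = m(r-1) + epsilon with 0 <= epsilon < r-1.
d - 1 = 6 - 1 = 5
r - 1 = 5 - 1 = 4
5 = 1*4 + 1, so m = 1, epsilon = 1
pi(d, r) = m(m-1)(r-1)/2 + m*epsilon
= 1*0*4/2 + 1*1
= 0/2 + 1
= 0 + 1 = 1

1


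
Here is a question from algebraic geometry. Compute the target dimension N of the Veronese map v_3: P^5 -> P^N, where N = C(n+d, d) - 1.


The Veronese embedding v_d: P^n -> P^N maps each point to all
degree-d monomials in n+1 homogeneous coordinates.
N = C(n+d, d) - 1
N = C(5+3, 3) - 1
N = C(8, 3) - 1
C(8, 3) = 56
N = 56 - 1 = 55

55


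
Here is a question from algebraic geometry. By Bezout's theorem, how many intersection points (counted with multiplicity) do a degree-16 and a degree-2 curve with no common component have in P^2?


Bezout's theorem states the intersection count equals the product of degrees.
Intersection count = 16 * 2 = 32

32


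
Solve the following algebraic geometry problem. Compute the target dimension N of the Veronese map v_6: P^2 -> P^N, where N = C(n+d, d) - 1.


The Veronese embedding v_d: P^n -> P^N maps each point to all
degree-d monomials in n+1 homogeneous coordinates.
N = C(n+d, d) - 1
N = C(2+6, 6) - 1
N = C(8, 6) - 1
C(8, 6) = 28
N = 28 - 1 = 27

27


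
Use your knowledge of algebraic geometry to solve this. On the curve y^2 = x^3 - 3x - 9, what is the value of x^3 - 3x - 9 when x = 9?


Compute x^3 - 3x - 9 at x = 9:
x^3 = 9^3 = 729
(-3)*x = (-3)*9 = -27
Sum: 729 - 27 - 9 = 693

693


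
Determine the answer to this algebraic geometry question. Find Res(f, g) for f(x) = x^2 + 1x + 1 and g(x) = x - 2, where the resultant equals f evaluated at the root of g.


For Res(f, x - c), we evaluate f at x = c.
f(2) = 2^2 + 1*2 + 1
= 4 + 2 + 1
= 6 + 1 = 7
Res(f, g) = 7

7


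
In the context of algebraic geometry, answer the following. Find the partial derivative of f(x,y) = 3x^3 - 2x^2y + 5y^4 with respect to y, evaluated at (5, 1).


df/dy = (-2)*x^2 + 4*5*y^3
At (5,1): (-2)*5^2 + 4*5*1^3
= -50 + 20
= -30

-30


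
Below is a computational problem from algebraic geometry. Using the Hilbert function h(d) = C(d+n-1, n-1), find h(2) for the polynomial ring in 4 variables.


The Hilbert function for the polynomial ring in 4 variables is:
h(d) = C(d+n-1, n-1)
h(2) = C(2+4-1, 4-1) = C(5, 3)
= 5! / (3! * 2!)
= 10

10


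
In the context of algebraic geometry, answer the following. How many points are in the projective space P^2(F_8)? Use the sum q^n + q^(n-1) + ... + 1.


P^2(F_8) has (q^(n+1) - 1)/(q - 1) points.
= 8^2 + 8^1 + 8^0
= 64 + 8 + 1
= 73

73


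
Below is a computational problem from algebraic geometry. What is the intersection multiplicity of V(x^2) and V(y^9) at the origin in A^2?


The intersection multiplicity of V(x^a) and V(y^b) at the origin is:
I(O; V(x^2), V(y^9)) = dim_k(k[x,y]/(x^2, y^9))
A basis for k[x,y]/(x^2, y^9) is the set of monomials x^i * y^j
where 0 <= i < 2 and 0 <= j < 9.
The number of such monomials is 2 * 9 = 18

18


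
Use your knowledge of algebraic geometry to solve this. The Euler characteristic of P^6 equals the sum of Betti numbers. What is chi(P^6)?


The complex projective space P^6 has one cell in each even real dimension 0, 2, ..., 12.
The cohomology groups are H^{2k}(P^6) = Z for k = 0,...,6, and 0 otherwise.
Euler characteristic = sum of Betti numbers = 1 per even-dimensional cohomology group.
chi(P^6) = 6 + 1 = 7

7


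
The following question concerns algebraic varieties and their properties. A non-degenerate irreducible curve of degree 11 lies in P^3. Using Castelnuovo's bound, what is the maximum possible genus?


Castelnuovo's bound: write d - 1 = m(r-1) + epsilon with 0 <= epsilon < r-1.
d - 1 = 11 - 1 = 10
r - 1 = 3 - 1 = 2
10 = 5*2 + 0, so m = 5, epsilon = 0
pi(d, r) = m(m-1)(r-1)/2 + m*epsilon
= 5*4*2/2 + 5*0
= 40/2 + 0
= 20 + 0 = 20

20


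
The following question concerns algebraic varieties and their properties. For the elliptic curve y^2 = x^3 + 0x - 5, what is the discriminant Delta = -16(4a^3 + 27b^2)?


Compute each component:
4a^3 = 4*0^3 = 4*0 = 0
27b^2 = 27*(-5)^2 = 27*25 = 675
4a^3 + 27b^2 = 0 + 675 = 675
Delta = -16*675 = -10800

-10800


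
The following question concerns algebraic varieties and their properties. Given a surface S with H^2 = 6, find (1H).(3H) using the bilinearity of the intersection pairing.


Using bilinearity of the intersection pairing on a surface S:
(aH).(bH) = ab * (H.H)
We have H^2 = 6.
D.E = (1H).(3H) = 1*3*6
= 3*6
= 18

18


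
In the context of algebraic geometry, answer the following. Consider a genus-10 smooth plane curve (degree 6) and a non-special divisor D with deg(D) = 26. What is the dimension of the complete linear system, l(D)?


First, compute the genus of a smooth plane curve of degree 6:
g = (d-1)(d-2)/2 = (6-1)(6-2)/2 = 10
For a non-special divisor D (i.e., h^1(D) = 0), Riemann-Roch gives:
l(D) = deg(D) - g + 1
Since deg(D) = 26 >= 2g - 1 = 19, D is non-special.
l(D) = 26 - 10 + 1 = 17

17


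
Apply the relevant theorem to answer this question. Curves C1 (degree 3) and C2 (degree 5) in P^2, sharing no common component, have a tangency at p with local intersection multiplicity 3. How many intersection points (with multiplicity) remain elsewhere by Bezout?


By Bezout's theorem, the total intersection number is d1 * d2.
Total = 3 * 5 = 15
Intersection multiplicity at p = 3
Remaining intersections = 15 - 3 = 12

12


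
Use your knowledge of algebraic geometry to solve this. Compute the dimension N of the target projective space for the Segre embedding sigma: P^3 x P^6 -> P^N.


The Segre embedding maps P^m x P^n into P^N via
all products of coordinates from each factor.
N = (m+1)(n+1) - 1
N = (3+1)(6+1) - 1
N = 4*7 - 1
N = 28 - 1 = 27

27


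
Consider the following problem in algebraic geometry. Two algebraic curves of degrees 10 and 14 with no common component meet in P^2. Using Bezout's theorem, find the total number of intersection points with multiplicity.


Bezout's theorem states the intersection count equals the product of degrees.
Intersection count = 10 * 14 = 140

140


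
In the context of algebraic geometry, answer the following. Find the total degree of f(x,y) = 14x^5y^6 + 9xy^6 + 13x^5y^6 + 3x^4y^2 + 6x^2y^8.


Examine each term for its total degree (sum of exponents).
  Term '14x^5y^6' has total degree 5+6 = 11.
  Term '9xy^6' has total degree 1+6 = 7.
  Term '13x^5y^6' has total degree 5+6 = 11.
  Term '3x^4y^2' has total degree 4+2 = 6.
  Term '6x^2y^8' has total degree 2+8 = 10.
The maximum total degree among all terms is 11.

11


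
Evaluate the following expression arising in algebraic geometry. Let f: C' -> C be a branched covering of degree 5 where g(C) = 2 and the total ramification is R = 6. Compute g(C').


Riemann-Hurwitz formula: 2g' - 2 = d(2g - 2) + R
Given: d = 5, g = 2, R = 6
2g' - 2 = 5*(2*2 - 2) + 6
2g' - 2 = 5*2 + 6
2g' - 2 = 10 + 6 = 16
2g' = 18
g' = 9

9


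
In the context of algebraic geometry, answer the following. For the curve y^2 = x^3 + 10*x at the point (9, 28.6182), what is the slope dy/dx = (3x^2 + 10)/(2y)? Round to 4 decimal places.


Using implicit differentiation of y^2 = x^3 + 10*x:
2y * dy/dx = 3x^2 + 10
dy/dx = (3x^2 + 10)/(2y)
Numerator: 3*9^2 + 10 = 253
Denominator: 2*28.6182 = 57.2364
dy/dx = 253/57.2364 = 4.4203

4.4203


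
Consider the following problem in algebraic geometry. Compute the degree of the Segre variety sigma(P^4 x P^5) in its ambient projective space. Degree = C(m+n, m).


The degree of the Segre variety P^4 x P^5 is C(m+n, m).
= C(9, 4)
= 126

126


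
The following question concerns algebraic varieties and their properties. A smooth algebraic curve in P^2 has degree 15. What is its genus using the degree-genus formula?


Using the genus formula for smooth plane curves:
g = (d-1)(d-2)/2
g = (15-1)(15-2)/2
g = 14*13/2
g = 182/2 = 91

91


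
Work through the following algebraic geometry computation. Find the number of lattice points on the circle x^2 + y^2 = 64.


Systematically check integer values of x where x^2 <= 64.
For each valid x, check if 64 - x^2 is a perfect square.
x=0: 64 - 0 = 64, sqrt = 8 (valid)
x=8: 64 - 64 = 0, sqrt = 0 (valid)
Total integer solutions found: 4

4


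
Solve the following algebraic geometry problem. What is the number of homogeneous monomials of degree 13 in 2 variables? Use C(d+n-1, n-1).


The number of degree-13 monomials in 2 variables is C(d+n-1, n-1).
= C(13+2-1, 2-1) = C(14, 1)
= 14

14


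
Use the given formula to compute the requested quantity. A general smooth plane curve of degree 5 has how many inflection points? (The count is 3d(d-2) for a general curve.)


For a general smooth plane curve C of degree d, the inflection points are
the intersection of C with its Hessian curve, which has degree 3(d-2).
By Bezout, the total intersection number is d * 3(d-2) = 5 * 9 = 45.
For a general curve every flex is ordinary, so each contributes
multiplicity 1 to C·Hess(C), and the number of distinct inflection
points is 3d(d-2).
Inflection points = 3*5*(5-2) = 3*5*3 = 45

45


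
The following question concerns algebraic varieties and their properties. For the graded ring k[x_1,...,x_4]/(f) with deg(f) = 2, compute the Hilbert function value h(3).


For R = k[x_1,...,x_n]/(f) with f homogeneous of degree e:
The Hilbert series is (1 - t^e)/(1 - t)^n.
So h(d) = C(d+n-1, n-1) - C(d-e+n-1, n-1) for d >= e.
With n=4, e=2, d=3:
C(3+4-1, 4-1) = C(6, 3) = 20
C(3-2+4-1, 4-1) = C(4, 3) = 4
h(3) = 20 - 4 = 16

16


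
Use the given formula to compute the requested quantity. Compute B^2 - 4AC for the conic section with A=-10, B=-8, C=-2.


The discriminant of a conic Ax^2 + Bxy + Cy^2 + ... = 0 is B^2 - 4AC.
B^2 = (-8)^2 = 64
4AC = 4*(-10)*(-2) = 80
Discriminant = 64 - 80 = -16

-16


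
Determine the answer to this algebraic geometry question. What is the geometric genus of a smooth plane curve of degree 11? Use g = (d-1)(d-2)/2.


Using the genus formula for smooth plane curves:
g = (d-1)(d-2)/2
g = (11-1)(11-2)/2
g = 10*9/2
g = 90/2 = 45

45


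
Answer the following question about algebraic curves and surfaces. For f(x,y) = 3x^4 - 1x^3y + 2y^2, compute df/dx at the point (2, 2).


df/dx = 4*3*x^3 + 3*(-1)*x^2*y
At (2,2): 4*3*2^3 + 3*(-1)*2^2*2
= 96 - 24
= 72

72


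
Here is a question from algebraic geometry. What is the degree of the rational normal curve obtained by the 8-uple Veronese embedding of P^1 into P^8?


The rational normal curve in P^8 is the image of P^1 under the 8-uple Veronese.
A general hyperplane in P^8 pulls back to a degree-8 form on P^1, which has 8 zeros,
so the curve meets a general hyperplane in 8 points. Degree = 8.

8


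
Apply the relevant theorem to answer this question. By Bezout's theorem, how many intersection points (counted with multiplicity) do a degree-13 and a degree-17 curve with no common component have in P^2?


Bezout's theorem states the intersection count equals the product of degrees.
Intersection count = 13 * 17 = 221

221


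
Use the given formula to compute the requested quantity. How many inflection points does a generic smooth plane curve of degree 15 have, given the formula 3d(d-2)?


For a general smooth plane curve C of degree d, the inflection points are
the intersection of C with its Hessian curve, which has degree 3(d-2).
By Bezout, the total intersection number is d * 3(d-2) = 15 * 39 = 585.
For a general curve every flex is ordinary, so each contributes
multiplicity 1 to C·Hess(C), and the number of distinct inflection
points is 3d(d-2).
Inflection points = 3*15*(15-2) = 3*15*13 = 585

585


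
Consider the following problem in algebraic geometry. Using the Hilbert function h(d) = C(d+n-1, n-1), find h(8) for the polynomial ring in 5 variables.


The Hilbert function for the polynomial ring in 5 variables is:
h(d) = C(d+n-1, n-1)
h(8) = C(8+5-1, 5-1) = C(12, 4)
= 12! / (4! * 8!)
= 495

495


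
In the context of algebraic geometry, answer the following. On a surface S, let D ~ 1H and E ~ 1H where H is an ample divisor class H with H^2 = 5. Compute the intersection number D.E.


Using bilinearity of the intersection pairing on a surface S:
(aH).(bH) = ab * (H.H)
We have H^2 = 5.
D.E = (1H).(1H) = 1*1*5
= 1*5
= 5

5


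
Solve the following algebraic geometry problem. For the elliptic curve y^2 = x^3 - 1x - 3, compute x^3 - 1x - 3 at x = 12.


Compute x^3 - 1x - 3 at x = 12:
x^3 = 12^3 = 1728
(-1)*x = (-1)*12 = -12
Sum: 1728 - 12 - 3 = 1713

1713


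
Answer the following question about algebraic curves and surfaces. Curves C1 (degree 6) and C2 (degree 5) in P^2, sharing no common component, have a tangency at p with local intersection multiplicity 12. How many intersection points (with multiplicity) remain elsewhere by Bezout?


By Bezout's theorem, the total intersection number is d1 * d2.
Total = 6 * 5 = 30
Intersection multiplicity at p = 12
Remaining intersections = 30 - 12 = 18

18


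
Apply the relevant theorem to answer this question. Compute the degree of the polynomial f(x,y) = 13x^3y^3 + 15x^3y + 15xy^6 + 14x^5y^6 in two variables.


Examine each term for its total degree (sum of exponents).
  Term '13x^3y^3' has total degree 3+3 = 6.
  Term '15x^3y' has total degree 3+1 = 4.
  Term '15xy^6' has total degree 1+6 = 7.
  Term '14x^5y^6' has total degree 5+6 = 11.
The maximum total degree among all terms is 11.

11


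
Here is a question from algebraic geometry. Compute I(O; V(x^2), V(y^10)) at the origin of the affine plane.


The intersection multiplicity of V(x^a) and V(y^b) at the origin is:
I(O; V(x^2), V(y^10)) = dim_k(k[x,y]/(x^2, y^10))
A basis for k[x,y]/(x^2, y^10) is the set of monomials x^i * y^j
where 0 <= i < 2 and 0 <= j < 10.
The number of such monomials is 2 * 10 = 20

20


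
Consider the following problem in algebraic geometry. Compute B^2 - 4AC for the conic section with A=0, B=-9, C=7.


The discriminant of a conic Ax^2 + Bxy + Cy^2 + ... = 0 is B^2 - 4AC.
B^2 = (-9)^2 = 81
4AC = 4*0*7 = 0
Discriminant = 81 + 0 = 81

81


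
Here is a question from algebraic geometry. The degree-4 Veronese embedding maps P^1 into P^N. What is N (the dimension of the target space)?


The Veronese embedding v_d: P^n -> P^N maps each point to all
degree-d monomials in n+1 homogeneous coordinates.
N = C(n+d, d) - 1
N = C(1+4, 4) - 1
N = C(5, 4) - 1
C(5, 4) = 5
N = 5 - 1 = 4

4


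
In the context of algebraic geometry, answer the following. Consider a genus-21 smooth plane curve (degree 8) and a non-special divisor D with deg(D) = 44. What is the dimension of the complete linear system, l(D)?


First, compute the genus of a smooth plane curve of degree 8:
g = (d-1)(d-2)/2 = (8-1)(8-2)/2 = 21
For a non-special divisor D (i.e., h^1(D) = 0), Riemann-Roch gives:
l(D) = deg(D) - g + 1
Since deg(D) = 44 >= 2g - 1 = 41, D is non-special.
l(D) = 44 - 21 + 1 = 24

24


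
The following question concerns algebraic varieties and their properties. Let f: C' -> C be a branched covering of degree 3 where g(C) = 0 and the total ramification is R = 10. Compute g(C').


Riemann-Hurwitz formula: 2g' - 2 = d(2g - 2) + R
Given: d = 3, g = 0, R = 10
2g' - 2 = 3*(2*0 - 2) + 10
2g' - 2 = 3*(-2) + 10
2g' - 2 = -6 + 10 = 4
2g' = 6
g' = 3

3


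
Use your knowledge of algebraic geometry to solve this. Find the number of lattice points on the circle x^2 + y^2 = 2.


Systematically check integer values of x where x^2 <= 2.
For each valid x, check if 2 - x^2 is a perfect square.
x=1: 2 - 1 = 1, sqrt = 1 (valid)
Total integer solutions found: 4

4


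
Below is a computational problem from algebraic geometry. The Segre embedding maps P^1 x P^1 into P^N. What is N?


The Segre embedding maps P^m x P^n into P^N via
all products of coordinates from each factor.
N = (m+1)(n+1) - 1
N = (1+1)(1+1) - 1
N = 2*2 - 1
N = 4 - 1 = 3

3


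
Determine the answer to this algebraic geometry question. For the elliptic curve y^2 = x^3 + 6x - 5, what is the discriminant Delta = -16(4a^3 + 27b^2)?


Compute each component:
4a^3 = 4*6^3 = 4*216 = 864
27b^2 = 27*(-5)^2 = 27*25 = 675
4a^3 + 27b^2 = 864 + 675 = 1539
Delta = -16*1539 = -24624

-24624


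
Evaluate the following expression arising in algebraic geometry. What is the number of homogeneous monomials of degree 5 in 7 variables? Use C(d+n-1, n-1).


The number of degree-5 monomials in 7 variables is C(d+n-1, n-1).
= C(5+7-1, 7-1) = C(11, 6)
= 462

462


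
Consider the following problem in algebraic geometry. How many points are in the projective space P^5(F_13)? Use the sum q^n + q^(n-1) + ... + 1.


P^5(F_13) has (q^(n+1) - 1)/(q - 1) points.
= 13^5 + 13^4 + 13^3 + 13^2 + 13^1 + 13^0
= 371293 + 28561 + 2197 + 169 + 13 + 1
= 402234

402234


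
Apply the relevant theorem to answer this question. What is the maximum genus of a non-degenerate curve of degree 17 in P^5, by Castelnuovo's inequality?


Castelnuovo's bound: write d - 1 = m(r-1) + epsilon with 0 <= epsilon < r-1.
d - 1 = 17 - 1 = 16
r - 1 = 5 - 1 = 4
16 = 4*4 + 0, so m = 4, epsilon = 0
pi(d, r) = m(m-1)(r-1)/2 + m*epsilon
= 4*3*4/2 + 4*0
= 48/2 + 0
= 24 + 0 = 24

24


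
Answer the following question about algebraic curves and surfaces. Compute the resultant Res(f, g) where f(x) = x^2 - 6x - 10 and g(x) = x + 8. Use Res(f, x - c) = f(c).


For Res(f, x - c), we evaluate f at x = c.
f(-8) = (-8)^2 - 6*(-8) - 10
= 64 + 48 - 10
= 112 - 10 = 102
Res(f, g) = 102

102


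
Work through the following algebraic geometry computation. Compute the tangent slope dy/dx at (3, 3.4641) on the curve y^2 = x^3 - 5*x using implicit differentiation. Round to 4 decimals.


Using implicit differentiation of y^2 = x^3 - 5*x:
2y * dy/dx = 3x^2 - 5
dy/dx = (3x^2 - 5)/(2y)
Numerator: 3*3^2 - 5 = 22
Denominator: 2*3.4641 = 6.9282
dy/dx = 22/6.9282 = 3.1754

3.1754


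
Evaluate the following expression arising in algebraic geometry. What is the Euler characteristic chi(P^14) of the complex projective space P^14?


The complex projective space P^14 has one cell in each even real dimension 0, 2, ..., 28.
The cohomology groups are H^{2k}(P^14) = Z for k = 0,...,14, and 0 otherwise.
Euler characteristic = sum of Betti numbers = 1 per even-dimensional cohomology group.
chi(P^14) = 14 + 1 = 15

15


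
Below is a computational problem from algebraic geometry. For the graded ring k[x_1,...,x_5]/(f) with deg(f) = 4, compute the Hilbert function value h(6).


For R = k[x_1,...,x_n]/(f) with f homogeneous of degree e:
The Hilbert series is (1 - t^e)/(1 - t)^n.
So h(d) = C(d+n-1, n-1) - C(d-e+n-1, n-1) for d >= e.
With n=5, e=4, d=6:
C(6+5-1, 5-1) = C(10, 4) = 210
C(6-4+5-1, 5-1) = C(6, 4) = 15
h(6) = 210 - 15 = 195

195


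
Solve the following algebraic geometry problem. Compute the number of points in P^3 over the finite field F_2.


P^3(F_2) has (q^(n+1) - 1)/(q - 1) points.
= 2^3 + 2^2 + 2^1 + 2^0
= 8 + 4 + 2 + 1
= 15

15


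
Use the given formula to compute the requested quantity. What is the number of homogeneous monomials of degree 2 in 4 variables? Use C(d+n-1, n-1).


The number of degree-2 monomials in 4 variables is C(d+n-1, n-1).
= C(2+4-1, 4-1) = C(5, 3)
= 10

10


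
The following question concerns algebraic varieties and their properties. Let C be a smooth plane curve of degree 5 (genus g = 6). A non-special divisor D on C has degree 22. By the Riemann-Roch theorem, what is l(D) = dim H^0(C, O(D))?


First, compute the genus of a smooth plane curve of degree 5:
g = (d-1)(d-2)/2 = (5-1)(5-2)/2 = 6
For a non-special divisor D (i.e., h^1(D) = 0), Riemann-Roch gives:
l(D) = deg(D) - g + 1
Since deg(D) = 22 >= 2g - 1 = 11, D is non-special.
l(D) = 22 - 6 + 1 = 17

17


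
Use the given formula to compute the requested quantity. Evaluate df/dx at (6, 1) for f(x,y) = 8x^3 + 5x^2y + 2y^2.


df/dx = 3*8*x^2 + 2*5*x^1*y
At (6,1): 3*8*6^2 + 2*5*6^1*1
= 864 + 60
= 924

924
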